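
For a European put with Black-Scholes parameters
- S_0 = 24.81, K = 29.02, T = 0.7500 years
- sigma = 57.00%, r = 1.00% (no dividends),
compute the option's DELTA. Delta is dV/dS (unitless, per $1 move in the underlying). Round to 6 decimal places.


d1 = -0.0555085815; d2 = -0.5491430616
phi(d1) = 0.3983281426; exp(-qT) = 1.0000000000; exp(-rT) = 0.9925280548
N(-d1) = 0.5221333533
Delta = -exp(-qT) * N(-d1) = -1.0000000000 * 0.5221333533 = -0.522133

Answer: Delta = -0.522133


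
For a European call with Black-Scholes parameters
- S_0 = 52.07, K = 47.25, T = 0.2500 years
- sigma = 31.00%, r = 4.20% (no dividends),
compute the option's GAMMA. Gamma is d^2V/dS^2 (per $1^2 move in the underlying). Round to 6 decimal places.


Answer: Gamma = 0.036694

Derivation:
d1 = 0.7719278273; d2 = 0.6169278273
phi(d1) = 0.2961542580; exp(-qT) = 1.0000000000; exp(-rT) = 0.9895549326
Gamma = exp(-qT) * phi(d1) / (S * sigma * sqrt(T)) = 1.0000000000 * 0.2961542580 / (52.0700 * 0.3100 * 0.5000000000) = 0.036694


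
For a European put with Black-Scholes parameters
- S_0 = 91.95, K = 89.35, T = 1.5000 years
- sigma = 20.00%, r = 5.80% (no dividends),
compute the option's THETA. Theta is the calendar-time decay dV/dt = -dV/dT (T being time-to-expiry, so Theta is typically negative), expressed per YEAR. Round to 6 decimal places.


d1 = 0.5947512533; d2 = 0.3498022790
phi(d1) = 0.3342710595; exp(-qT) = 1.0000000000; exp(-rT) = 0.9166770956
Theta = -S*exp(-qT)*phi(d1)*sigma/(2*sqrt(T)) + r*K*exp(-rT)*N(-d2) - q*S*exp(-qT)*N(-d1)
N(-d1) = 0.2760048782; N(-d2) = 0.3632435443; sqrt(T) = 1.2247448714
Term 1 = -91.9500 * 1.0000000000 * 0.3342710595 * 0.2000 / (2 * 1.2247448714) = -2.5096021742
Term 2 = 0.0580 * 89.3500 * 0.9166770956 * 0.3632435443 = 1.7255868998
Term 3 = 0 (no dividend yield, q = 0)
Theta = -2.5096021742 + (1.7255868998) + (0.0000000000) = -0.784015

Answer: Theta = -0.784015


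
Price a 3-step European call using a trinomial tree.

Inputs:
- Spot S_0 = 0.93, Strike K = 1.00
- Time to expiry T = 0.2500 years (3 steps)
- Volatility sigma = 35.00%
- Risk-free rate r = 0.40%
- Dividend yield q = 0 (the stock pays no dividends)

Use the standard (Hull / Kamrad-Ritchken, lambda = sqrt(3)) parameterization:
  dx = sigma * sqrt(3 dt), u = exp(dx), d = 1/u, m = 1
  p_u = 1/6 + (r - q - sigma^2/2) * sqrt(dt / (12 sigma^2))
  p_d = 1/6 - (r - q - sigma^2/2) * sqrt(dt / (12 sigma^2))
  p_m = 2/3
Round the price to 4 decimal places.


Answer: Price = V(0,0) = 0.0404

Derivation:
dt = T/N = 0.083333; dx = sigma*sqrt(3*dt) = 0.175000
u = exp(dx) = 1.191246; d = 1/u = 0.839457
p_u = 0.153036, p_m = 0.666667, p_d = 0.180298
Discount per step: exp(-r*dt) = 0.999667
Stock lattice S(k, j) with j the centered position index:
  k=0: S(0,+0) = 0.9300
  k=1: S(1,-1) = 0.7807; S(1,+0) = 0.9300; S(1,+1) = 1.1079
  k=2: S(2,-2) = 0.6554; S(2,-1) = 0.7807; S(2,+0) = 0.9300; S(2,+1) = 1.1079; S(2,+2) = 1.3197
  k=3: S(3,-3) = 0.5501; S(3,-2) = 0.6554; S(3,-1) = 0.7807; S(3,+0) = 0.9300; S(3,+1) = 1.1079; S(3,+2) = 1.3197; S(3,+3) = 1.5721
Terminal payoffs V(N, j) = max(S_T - K, 0):
  V(3,-3) = 0.000000; V(3,-2) = 0.000000; V(3,-1) = 0.000000; V(3,+0) = 0.000000; V(3,+1) = 0.107859; V(3,+2) = 0.319733; V(3,+3) = 0.572127
Backward induction: V(k, j) = exp(-r*dt) * [p_u * V(k+1, j+1) + p_m * V(k+1, j) + p_d * V(k+1, j-1)]
  V(2,-2) = exp(-r*dt) * [p_u*0.000000 + p_m*0.000000 + p_d*0.000000] = 0.000000
  V(2,-1) = exp(-r*dt) * [p_u*0.000000 + p_m*0.000000 + p_d*0.000000] = 0.000000
  V(2,+0) = exp(-r*dt) * [p_u*0.107859 + p_m*0.000000 + p_d*0.000000] = 0.016501
  V(2,+1) = exp(-r*dt) * [p_u*0.319733 + p_m*0.107859 + p_d*0.000000] = 0.120796
  V(2,+2) = exp(-r*dt) * [p_u*0.572127 + p_m*0.319733 + p_d*0.107859] = 0.320051
  V(1,-1) = exp(-r*dt) * [p_u*0.016501 + p_m*0.000000 + p_d*0.000000] = 0.002524
  V(1,+0) = exp(-r*dt) * [p_u*0.120796 + p_m*0.016501 + p_d*0.000000] = 0.029477
  V(1,+1) = exp(-r*dt) * [p_u*0.320051 + p_m*0.120796 + p_d*0.016501] = 0.132441
  V(0,+0) = exp(-r*dt) * [p_u*0.132441 + p_m*0.029477 + p_d*0.002524] = 0.040361


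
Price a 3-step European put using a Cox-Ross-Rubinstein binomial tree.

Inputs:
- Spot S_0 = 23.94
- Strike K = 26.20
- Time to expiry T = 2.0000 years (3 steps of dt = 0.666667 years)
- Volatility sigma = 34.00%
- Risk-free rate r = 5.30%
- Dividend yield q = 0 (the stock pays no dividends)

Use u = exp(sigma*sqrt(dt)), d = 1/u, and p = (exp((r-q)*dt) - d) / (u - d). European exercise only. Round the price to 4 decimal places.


Answer: Price = V(0,0) = 4.5757

Derivation:
dt = T/N = 0.666667
u = exp(sigma*sqrt(dt)) = 1.319970; d = 1/u = 0.757593
p = (exp((r-q)*dt) - d) / (u - d) = 0.494992
Discount per step: exp(-r*dt) = 0.965284
Stock lattice S(k, i) with i counting down-moves:
  k=0: S(0,0) = 23.9400
  k=1: S(1,0) = 31.6001; S(1,1) = 18.1368
  k=2: S(2,0) = 41.7111; S(2,1) = 23.9400; S(2,2) = 13.7403
  k=3: S(3,0) = 55.0575; S(3,1) = 31.6001; S(3,2) = 18.1368; S(3,3) = 10.4096
Terminal payoffs V(N, i) = max(K - S_T, 0):
  V(3,0) = 0.000000; V(3,1) = 0.000000; V(3,2) = 8.063221; V(3,3) = 15.790444
Backward induction: V(k, i) = exp(-r*dt) * [p * V(k+1, i) + (1-p) * V(k+1, i+1)].
  V(2,0) = exp(-r*dt) * [p*0.000000 + (1-p)*0.000000] = 0.000000
  V(2,1) = exp(-r*dt) * [p*0.000000 + (1-p)*8.063221] = 3.930627
  V(2,2) = exp(-r*dt) * [p*8.063221 + (1-p)*15.790444] = 11.550132
  V(1,0) = exp(-r*dt) * [p*0.000000 + (1-p)*3.930627] = 1.916087
  V(1,1) = exp(-r*dt) * [p*3.930627 + (1-p)*11.550132] = 7.508496
  V(0,0) = exp(-r*dt) * [p*1.916087 + (1-p)*7.508496] = 4.575733


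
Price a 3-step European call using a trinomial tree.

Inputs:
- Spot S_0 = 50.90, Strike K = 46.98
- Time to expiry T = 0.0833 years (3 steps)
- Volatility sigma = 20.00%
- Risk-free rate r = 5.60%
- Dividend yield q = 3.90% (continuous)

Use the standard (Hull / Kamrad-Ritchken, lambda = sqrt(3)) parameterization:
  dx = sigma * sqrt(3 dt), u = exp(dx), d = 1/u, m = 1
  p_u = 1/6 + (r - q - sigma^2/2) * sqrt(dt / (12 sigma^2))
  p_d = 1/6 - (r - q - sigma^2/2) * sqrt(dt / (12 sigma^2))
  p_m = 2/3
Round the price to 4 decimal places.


dt = T/N = 0.027767; dx = sigma*sqrt(3*dt) = 0.057723
u = exp(dx) = 1.059422; d = 1/u = 0.943911
p_u = 0.165945, p_m = 0.666667, p_d = 0.167388
Discount per step: exp(-r*dt) = 0.998446
Stock lattice S(k, j) with j the centered position index:
  k=0: S(0,+0) = 50.9000
  k=1: S(1,-1) = 48.0451; S(1,+0) = 50.9000; S(1,+1) = 53.9246
  k=2: S(2,-2) = 45.3503; S(2,-1) = 48.0451; S(2,+0) = 50.9000; S(2,+1) = 53.9246; S(2,+2) = 57.1289
  k=3: S(3,-3) = 42.8066; S(3,-2) = 45.3503; S(3,-1) = 48.0451; S(3,+0) = 50.9000; S(3,+1) = 53.9246; S(3,+2) = 57.1289; S(3,+3) = 60.5236
Terminal payoffs V(N, j) = max(S_T - K, 0):
  V(3,-3) = 0.000000; V(3,-2) = 0.000000; V(3,-1) = 1.065066; V(3,+0) = 3.920000; V(3,+1) = 6.944580; V(3,+2) = 10.148886; V(3,+3) = 13.543599
Backward induction: V(k, j) = exp(-r*dt) * [p_u * V(k+1, j+1) + p_m * V(k+1, j) + p_d * V(k+1, j-1)]
  V(2,-2) = exp(-r*dt) * [p_u*1.065066 + p_m*0.000000 + p_d*0.000000] = 0.176468
  V(2,-1) = exp(-r*dt) * [p_u*3.920000 + p_m*1.065066 + p_d*0.000000] = 1.358435
  V(2,+0) = exp(-r*dt) * [p_u*6.944580 + p_m*3.920000 + p_d*1.065066] = 3.937904
  V(2,+1) = exp(-r*dt) * [p_u*10.148886 + p_m*6.944580 + p_d*3.920000] = 6.959210
  V(2,+2) = exp(-r*dt) * [p_u*13.543599 + p_m*10.148886 + p_d*6.944580] = 10.160049
  V(1,-1) = exp(-r*dt) * [p_u*3.937904 + p_m*1.358435 + p_d*0.176468] = 1.586170
  V(1,+0) = exp(-r*dt) * [p_u*6.959210 + p_m*3.937904 + p_d*1.358435] = 4.001276
  V(1,+1) = exp(-r*dt) * [p_u*10.160049 + p_m*6.959210 + p_d*3.937904] = 6.973791
  V(0,+0) = exp(-r*dt) * [p_u*6.973791 + p_m*4.001276 + p_d*1.586170] = 4.083935

Answer: Price = V(0,0) = 4.0839


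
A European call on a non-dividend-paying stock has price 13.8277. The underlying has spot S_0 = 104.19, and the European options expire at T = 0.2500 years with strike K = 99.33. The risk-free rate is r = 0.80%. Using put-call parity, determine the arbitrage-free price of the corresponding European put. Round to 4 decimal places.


Answer: Put price = 8.7692

Derivation:
Put-call parity: C - P = S_0 * exp(-qT) - K * exp(-rT).
S_0 * exp(-qT) = 104.1900 * 1.00000000 = 104.19000000
K * exp(-rT) = 99.3300 * 0.99800200 = 99.13153853
P = C - S*exp(-qT) + K*exp(-rT)
P = 13.8277 - 104.19000000 + 99.13153853 = 8.7692


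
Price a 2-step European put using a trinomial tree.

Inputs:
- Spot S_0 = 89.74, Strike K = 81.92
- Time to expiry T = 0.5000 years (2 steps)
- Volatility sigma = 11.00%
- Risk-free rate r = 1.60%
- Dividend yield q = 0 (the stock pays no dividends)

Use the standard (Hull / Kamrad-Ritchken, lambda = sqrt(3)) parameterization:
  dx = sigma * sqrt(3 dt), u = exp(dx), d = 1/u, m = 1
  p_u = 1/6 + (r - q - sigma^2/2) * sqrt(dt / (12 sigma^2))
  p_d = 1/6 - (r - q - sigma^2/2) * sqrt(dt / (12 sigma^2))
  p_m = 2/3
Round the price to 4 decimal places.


dt = T/N = 0.250000; dx = sigma*sqrt(3*dt) = 0.095263
u = exp(dx) = 1.099948; d = 1/u = 0.909134
p_u = 0.179723, p_m = 0.666667, p_d = 0.153611
Discount per step: exp(-r*dt) = 0.996008
Stock lattice S(k, j) with j the centered position index:
  k=0: S(0,+0) = 89.7400
  k=1: S(1,-1) = 81.5857; S(1,+0) = 89.7400; S(1,+1) = 98.7093
  k=2: S(2,-2) = 74.1723; S(2,-1) = 81.5857; S(2,+0) = 89.7400; S(2,+1) = 98.7093; S(2,+2) = 108.5751
Terminal payoffs V(N, j) = max(K - S_T, 0):
  V(2,-2) = 7.747682; V(2,-1) = 0.334316; V(2,+0) = 0.000000; V(2,+1) = 0.000000; V(2,+2) = 0.000000
Backward induction: V(k, j) = exp(-r*dt) * [p_u * V(k+1, j+1) + p_m * V(k+1, j) + p_d * V(k+1, j-1)]
  V(1,-1) = exp(-r*dt) * [p_u*0.000000 + p_m*0.334316 + p_d*7.747682] = 1.407363
  V(1,+0) = exp(-r*dt) * [p_u*0.000000 + p_m*0.000000 + p_d*0.334316] = 0.051149
  V(1,+1) = exp(-r*dt) * [p_u*0.000000 + p_m*0.000000 + p_d*0.000000] = 0.000000
  V(0,+0) = exp(-r*dt) * [p_u*0.000000 + p_m*0.051149 + p_d*1.407363] = 0.249287

Answer: Price = V(0,0) = 0.2493


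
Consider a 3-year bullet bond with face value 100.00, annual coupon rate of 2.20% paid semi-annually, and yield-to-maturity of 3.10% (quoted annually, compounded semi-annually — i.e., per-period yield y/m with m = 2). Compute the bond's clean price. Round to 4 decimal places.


Coupon per period c = face * coupon_rate / m = 1.100000
Periods per year m = 2; per-period yield y/m = 0.015500
Number of cashflows N = 6
Cashflows (t years, CF_t, discount factor 1/(1+y/m)^(m*t), PV):
  t = 0.5000: CF_t = 1.100000, DF = 0.984737, PV = 1.083210
  t = 1.0000: CF_t = 1.100000, DF = 0.969706, PV = 1.066677
  t = 1.5000: CF_t = 1.100000, DF = 0.954905, PV = 1.050396
  t = 2.0000: CF_t = 1.100000, DF = 0.940330, PV = 1.034363
  t = 2.5000: CF_t = 1.100000, DF = 0.925977, PV = 1.018575
  t = 3.0000: CF_t = 101.100000, DF = 0.911844, PV = 92.187405
Price P = sum_t PV_t = 97.440625

Answer: Price = 97.4406


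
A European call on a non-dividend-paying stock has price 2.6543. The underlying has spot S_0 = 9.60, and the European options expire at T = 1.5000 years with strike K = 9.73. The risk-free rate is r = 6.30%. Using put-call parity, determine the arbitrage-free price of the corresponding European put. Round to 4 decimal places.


Answer: Put price = 1.9069

Derivation:
Put-call parity: C - P = S_0 * exp(-qT) - K * exp(-rT).
S_0 * exp(-qT) = 9.6000 * 1.00000000 = 9.60000000
K * exp(-rT) = 9.7300 * 0.90982773 = 8.85262386
P = C - S*exp(-qT) + K*exp(-rT)
P = 2.6543 - 9.60000000 + 8.85262386 = 1.9069


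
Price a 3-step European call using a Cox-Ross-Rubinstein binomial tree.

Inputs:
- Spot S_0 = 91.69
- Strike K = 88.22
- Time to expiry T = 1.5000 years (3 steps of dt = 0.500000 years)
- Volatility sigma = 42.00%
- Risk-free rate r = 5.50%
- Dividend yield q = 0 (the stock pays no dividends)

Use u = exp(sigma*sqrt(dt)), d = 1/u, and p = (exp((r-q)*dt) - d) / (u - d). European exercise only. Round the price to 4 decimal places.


dt = T/N = 0.500000
u = exp(sigma*sqrt(dt)) = 1.345795; d = 1/u = 0.743055
p = (exp((r-q)*dt) - d) / (u - d) = 0.472553
Discount per step: exp(-r*dt) = 0.972875
Stock lattice S(k, i) with i counting down-moves:
  k=0: S(0,0) = 91.6900
  k=1: S(1,0) = 123.3959; S(1,1) = 68.1307
  k=2: S(2,0) = 166.0656; S(2,1) = 91.6900; S(2,2) = 50.6249
  k=3: S(3,0) = 223.4903; S(3,1) = 123.3959; S(3,2) = 68.1307; S(3,3) = 37.6171
Terminal payoffs V(N, i) = max(S_T - K, 0):
  V(3,0) = 135.270267; V(3,1) = 35.175935; V(3,2) = 0.000000; V(3,3) = 0.000000
Backward induction: V(k, i) = exp(-r*dt) * [p * V(k+1, i) + (1-p) * V(k+1, i+1)].
  V(2,0) = exp(-r*dt) * [p*135.270267 + (1-p)*35.175935] = 80.238617
  V(2,1) = exp(-r*dt) * [p*35.175935 + (1-p)*0.000000] = 16.171599
  V(2,2) = exp(-r*dt) * [p*0.000000 + (1-p)*0.000000] = 0.000000
  V(1,0) = exp(-r*dt) * [p*80.238617 + (1-p)*16.171599] = 45.186772
  V(1,1) = exp(-r*dt) * [p*16.171599 + (1-p)*0.000000] = 7.434645
  V(0,0) = exp(-r*dt) * [p*45.186772 + (1-p)*7.434645] = 24.588942

Answer: Price = V(0,0) = 24.5889


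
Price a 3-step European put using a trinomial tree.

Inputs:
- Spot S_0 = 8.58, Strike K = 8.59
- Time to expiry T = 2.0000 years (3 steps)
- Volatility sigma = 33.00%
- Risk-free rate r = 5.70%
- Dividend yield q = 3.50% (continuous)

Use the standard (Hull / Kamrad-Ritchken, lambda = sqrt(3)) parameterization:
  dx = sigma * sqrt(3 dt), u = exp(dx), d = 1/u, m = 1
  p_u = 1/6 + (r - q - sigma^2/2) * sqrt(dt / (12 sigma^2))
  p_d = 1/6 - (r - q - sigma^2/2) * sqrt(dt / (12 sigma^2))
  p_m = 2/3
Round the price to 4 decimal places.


Answer: Price = V(0,0) = 1.1480

Derivation:
dt = T/N = 0.666667; dx = sigma*sqrt(3*dt) = 0.466690
u = exp(dx) = 1.594708; d = 1/u = 0.627074
p_u = 0.143489, p_m = 0.666667, p_d = 0.189844
Discount per step: exp(-r*dt) = 0.962713
Stock lattice S(k, j) with j the centered position index:
  k=0: S(0,+0) = 8.5800
  k=1: S(1,-1) = 5.3803; S(1,+0) = 8.5800; S(1,+1) = 13.6826
  k=2: S(2,-2) = 3.3738; S(2,-1) = 5.3803; S(2,+0) = 8.5800; S(2,+1) = 13.6826; S(2,+2) = 21.8197
  k=3: S(3,-3) = 2.1157; S(3,-2) = 3.3738; S(3,-1) = 5.3803; S(3,+0) = 8.5800; S(3,+1) = 13.6826; S(3,+2) = 21.8197; S(3,+3) = 34.7961
Terminal payoffs V(N, j) = max(K - S_T, 0):
  V(3,-3) = 6.474349; V(3,-2) = 5.216155; V(3,-1) = 3.209704; V(3,+0) = 0.010000; V(3,+1) = 0.000000; V(3,+2) = 0.000000; V(3,+3) = 0.000000
Backward induction: V(k, j) = exp(-r*dt) * [p_u * V(k+1, j+1) + p_m * V(k+1, j) + p_d * V(k+1, j-1)]
  V(2,-2) = exp(-r*dt) * [p_u*3.209704 + p_m*5.216155 + p_d*6.474349] = 4.974445
  V(2,-1) = exp(-r*dt) * [p_u*0.010000 + p_m*3.209704 + p_d*5.216155] = 3.014729
  V(2,+0) = exp(-r*dt) * [p_u*0.000000 + p_m*0.010000 + p_d*3.209704] = 0.593041
  V(2,+1) = exp(-r*dt) * [p_u*0.000000 + p_m*0.000000 + p_d*0.010000] = 0.001828
  V(2,+2) = exp(-r*dt) * [p_u*0.000000 + p_m*0.000000 + p_d*0.000000] = 0.000000
  V(1,-1) = exp(-r*dt) * [p_u*0.593041 + p_m*3.014729 + p_d*4.974445] = 2.925957
  V(1,+0) = exp(-r*dt) * [p_u*0.001828 + p_m*0.593041 + p_d*3.014729] = 0.931859
  V(1,+1) = exp(-r*dt) * [p_u*0.000000 + p_m*0.001828 + p_d*0.593041] = 0.109560
  V(0,+0) = exp(-r*dt) * [p_u*0.109560 + p_m*0.931859 + p_d*2.925957] = 1.147973


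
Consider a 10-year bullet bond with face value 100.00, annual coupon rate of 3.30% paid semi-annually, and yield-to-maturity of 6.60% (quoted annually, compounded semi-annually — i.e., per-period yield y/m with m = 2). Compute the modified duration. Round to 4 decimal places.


Coupon per period c = face * coupon_rate / m = 1.650000
Periods per year m = 2; per-period yield y/m = 0.033000
Number of cashflows N = 20
Cashflows (t years, CF_t, discount factor 1/(1+y/m)^(m*t), PV):
  t = 0.5000: CF_t = 1.650000, DF = 0.968054, PV = 1.597289
  t = 1.0000: CF_t = 1.650000, DF = 0.937129, PV = 1.546263
  t = 1.5000: CF_t = 1.650000, DF = 0.907192, PV = 1.496866
  t = 2.0000: CF_t = 1.650000, DF = 0.878211, PV = 1.449048
  t = 2.5000: CF_t = 1.650000, DF = 0.850156, PV = 1.402757
  t = 3.0000: CF_t = 1.650000, DF = 0.822997, PV = 1.357944
  t = 3.5000: CF_t = 1.650000, DF = 0.796705, PV = 1.314564
  t = 4.0000: CF_t = 1.650000, DF = 0.771254, PV = 1.272569
  t = 4.5000: CF_t = 1.650000, DF = 0.746616, PV = 1.231916
  t = 5.0000: CF_t = 1.650000, DF = 0.722764, PV = 1.192561
  t = 5.5000: CF_t = 1.650000, DF = 0.699675, PV = 1.154464
  t = 6.0000: CF_t = 1.650000, DF = 0.677323, PV = 1.117584
  t = 6.5000: CF_t = 1.650000, DF = 0.655686, PV = 1.081882
  t = 7.0000: CF_t = 1.650000, DF = 0.634739, PV = 1.047320
  t = 7.5000: CF_t = 1.650000, DF = 0.614462, PV = 1.013863
  t = 8.0000: CF_t = 1.650000, DF = 0.594833, PV = 0.981474
  t = 8.5000: CF_t = 1.650000, DF = 0.575830, PV = 0.950120
  t = 9.0000: CF_t = 1.650000, DF = 0.557435, PV = 0.919768
  t = 9.5000: CF_t = 1.650000, DF = 0.539627, PV = 0.890385
  t = 10.0000: CF_t = 101.650000, DF = 0.522388, PV = 53.100786
Price P = sum_t PV_t = 76.119423
First compute Macaulay numerator sum_t t * PV_t:
  t * PV_t at t = 0.5000: 0.798645
  t * PV_t at t = 1.0000: 1.546263
  t * PV_t at t = 1.5000: 2.245299
  t * PV_t at t = 2.0000: 2.898095
  t * PV_t at t = 2.5000: 3.506892
  t * PV_t at t = 3.0000: 4.073833
  t * PV_t at t = 3.5000: 4.600974
  t * PV_t at t = 4.0000: 5.090276
  t * PV_t at t = 4.5000: 5.543621
  t * PV_t at t = 5.0000: 5.962807
  t * PV_t at t = 5.5000: 6.349552
  t * PV_t at t = 6.0000: 6.705503
  t * PV_t at t = 6.5000: 7.032231
  t * PV_t at t = 7.0000: 7.331241
  t * PV_t at t = 7.5000: 7.603970
  t * PV_t at t = 8.0000: 7.851792
  t * PV_t at t = 8.5000: 8.076020
  t * PV_t at t = 9.0000: 8.277909
  t * PV_t at t = 9.5000: 8.458658
  t * PV_t at t = 10.0000: 531.007864
Macaulay duration D = 634.961444 / 76.119423 = 8.341648
Modified duration = D / (1 + y/m) = 8.341648 / (1 + 0.033000) = 8.075168

Answer: Modified duration = 8.0752


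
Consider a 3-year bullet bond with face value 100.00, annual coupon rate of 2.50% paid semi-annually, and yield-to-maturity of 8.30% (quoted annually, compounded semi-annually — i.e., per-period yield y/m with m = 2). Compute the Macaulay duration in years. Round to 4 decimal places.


Coupon per period c = face * coupon_rate / m = 1.250000
Periods per year m = 2; per-period yield y/m = 0.041500
Number of cashflows N = 6
Cashflows (t years, CF_t, discount factor 1/(1+y/m)^(m*t), PV):
  t = 0.5000: CF_t = 1.250000, DF = 0.960154, PV = 1.200192
  t = 1.0000: CF_t = 1.250000, DF = 0.921895, PV = 1.152369
  t = 1.5000: CF_t = 1.250000, DF = 0.885161, PV = 1.106451
  t = 2.0000: CF_t = 1.250000, DF = 0.849890, PV = 1.062363
  t = 2.5000: CF_t = 1.250000, DF = 0.816025, PV = 1.020032
  t = 3.0000: CF_t = 101.250000, DF = 0.783510, PV = 79.330353
Price P = sum_t PV_t = 84.871759
Macaulay numerator sum_t t * PV_t:
  t * PV_t at t = 0.5000: 0.600096
  t * PV_t at t = 1.0000: 1.152369
  t * PV_t at t = 1.5000: 1.659677
  t * PV_t at t = 2.0000: 2.124726
  t * PV_t at t = 2.5000: 2.550079
  t * PV_t at t = 3.0000: 237.991059
Macaulay duration D = (sum_t t * PV_t) / P = 246.078005 / 84.871759 = 2.899410

Answer: Macaulay duration = 2.8994 years


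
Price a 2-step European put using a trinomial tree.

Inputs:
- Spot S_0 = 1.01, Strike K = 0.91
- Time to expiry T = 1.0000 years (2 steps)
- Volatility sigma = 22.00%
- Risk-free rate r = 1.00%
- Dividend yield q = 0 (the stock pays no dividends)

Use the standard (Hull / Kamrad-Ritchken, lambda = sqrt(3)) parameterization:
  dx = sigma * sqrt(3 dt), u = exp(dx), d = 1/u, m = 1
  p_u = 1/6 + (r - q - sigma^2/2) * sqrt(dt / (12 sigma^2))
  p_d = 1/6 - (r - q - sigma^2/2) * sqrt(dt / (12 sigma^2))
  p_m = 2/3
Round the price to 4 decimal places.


dt = T/N = 0.500000; dx = sigma*sqrt(3*dt) = 0.269444
u = exp(dx) = 1.309236; d = 1/u = 0.763804
p_u = 0.153491, p_m = 0.666667, p_d = 0.179842
Discount per step: exp(-r*dt) = 0.995012
Stock lattice S(k, j) with j the centered position index:
  k=0: S(0,+0) = 1.0100
  k=1: S(1,-1) = 0.7714; S(1,+0) = 1.0100; S(1,+1) = 1.3223
  k=2: S(2,-2) = 0.5892; S(2,-1) = 0.7714; S(2,+0) = 1.0100; S(2,+1) = 1.3223; S(2,+2) = 1.7312
Terminal payoffs V(N, j) = max(K - S_T, 0):
  V(2,-2) = 0.320769; V(2,-1) = 0.138558; V(2,+0) = 0.000000; V(2,+1) = 0.000000; V(2,+2) = 0.000000
Backward induction: V(k, j) = exp(-r*dt) * [p_u * V(k+1, j+1) + p_m * V(k+1, j) + p_d * V(k+1, j-1)]
  V(1,-1) = exp(-r*dt) * [p_u*0.000000 + p_m*0.138558 + p_d*0.320769] = 0.149311
  V(1,+0) = exp(-r*dt) * [p_u*0.000000 + p_m*0.000000 + p_d*0.138558] = 0.024794
  V(1,+1) = exp(-r*dt) * [p_u*0.000000 + p_m*0.000000 + p_d*0.000000] = 0.000000
  V(0,+0) = exp(-r*dt) * [p_u*0.000000 + p_m*0.024794 + p_d*0.149311] = 0.043166

Answer: Price = V(0,0) = 0.0432


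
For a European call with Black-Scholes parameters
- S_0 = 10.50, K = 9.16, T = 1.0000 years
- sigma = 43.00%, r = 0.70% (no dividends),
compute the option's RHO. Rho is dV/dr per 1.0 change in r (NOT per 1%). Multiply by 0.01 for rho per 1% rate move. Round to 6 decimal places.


d1 = 0.5487885546; d2 = 0.1187885546
phi(d1) = 0.3431721811; exp(-qT) = 1.0000000000; exp(-rT) = 0.9930244429
N(d2) = 0.5472785617
Rho = K*T*exp(-rT)*N(d2) = 9.1600 * 1.0000 * 0.9930244429 * 0.5472785617 = 4.978103

Answer: Rho = 4.978103


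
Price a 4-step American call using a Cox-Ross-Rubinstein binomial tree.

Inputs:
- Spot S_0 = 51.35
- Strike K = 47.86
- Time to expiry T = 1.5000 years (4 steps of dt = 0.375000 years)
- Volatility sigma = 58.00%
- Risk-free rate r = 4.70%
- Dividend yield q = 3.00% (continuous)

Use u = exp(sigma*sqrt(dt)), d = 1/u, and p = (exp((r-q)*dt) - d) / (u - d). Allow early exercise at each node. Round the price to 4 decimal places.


dt = T/N = 0.375000
u = exp(sigma*sqrt(dt)) = 1.426432; d = 1/u = 0.701050
p = (exp((r-q)*dt) - d) / (u - d) = 0.420944
Discount per step: exp(-r*dt) = 0.982529
Stock lattice S(k, i) with i counting down-moves:
  k=0: S(0,0) = 51.3500
  k=1: S(1,0) = 73.2473; S(1,1) = 35.9989
  k=2: S(2,0) = 104.4822; S(2,1) = 51.3500; S(2,2) = 25.2370
  k=3: S(3,0) = 149.0368; S(3,1) = 73.2473; S(3,2) = 35.9989; S(3,3) = 17.6924
  k=4: S(4,0) = 212.5908; S(4,1) = 104.4822; S(4,2) = 51.3500; S(4,3) = 25.2370; S(4,4) = 12.4033
Terminal payoffs V(N, i) = max(S_T - K, 0):
  V(4,0) = 164.730757; V(4,1) = 56.622225; V(4,2) = 3.490000; V(4,3) = 0.000000; V(4,4) = 0.000000
Backward induction: V(k, i) = exp(-r*dt) * [p * V(k+1, i) + (1-p) * V(k+1, i+1)]; then take max(V_cont, immediate exercise) for American.
  V(3,0) = exp(-r*dt) * [p*164.730757 + (1-p)*56.622225] = 100.345633; exercise = 101.176758; V(3,0) = max -> 101.176758
  V(3,1) = exp(-r*dt) * [p*56.622225 + (1-p)*3.490000] = 25.403996; exercise = 25.387268; V(3,1) = max -> 25.403996
  V(3,2) = exp(-r*dt) * [p*3.490000 + (1-p)*0.000000] = 1.443430; exercise = 0.000000; V(3,2) = max -> 1.443430
  V(3,3) = exp(-r*dt) * [p*0.000000 + (1-p)*0.000000] = 0.000000; exercise = 0.000000; V(3,3) = max -> 0.000000
  V(2,0) = exp(-r*dt) * [p*101.176758 + (1-p)*25.403996] = 56.299047; exercise = 56.622225; V(2,0) = max -> 56.622225
  V(2,1) = exp(-r*dt) * [p*25.403996 + (1-p)*1.443430] = 11.328068; exercise = 3.490000; V(2,1) = max -> 11.328068
  V(2,2) = exp(-r*dt) * [p*1.443430 + (1-p)*0.000000] = 0.596988; exercise = 0.000000; V(2,2) = max -> 0.596988
  V(1,0) = exp(-r*dt) * [p*56.622225 + (1-p)*11.328068] = 29.863381; exercise = 25.387268; V(1,0) = max -> 29.863381
  V(1,1) = exp(-r*dt) * [p*11.328068 + (1-p)*0.596988] = 5.024828; exercise = 0.000000; V(1,1) = max -> 5.024828
  V(0,0) = exp(-r*dt) * [p*29.863381 + (1-p)*5.024828] = 15.210024; exercise = 3.490000; V(0,0) = max -> 15.210024

Answer: Price = V(0,0) = 15.2100


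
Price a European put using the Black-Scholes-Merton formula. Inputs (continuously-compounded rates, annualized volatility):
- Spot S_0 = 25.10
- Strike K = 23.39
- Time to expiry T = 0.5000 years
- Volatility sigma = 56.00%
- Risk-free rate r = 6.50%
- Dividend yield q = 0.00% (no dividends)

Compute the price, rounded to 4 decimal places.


Answer: Price = 2.6419

Derivation:
d1 = (ln(S/K) + (r - q + 0.5*sigma^2) * T) / (sigma * sqrt(T)) = 0.45825385
d2 = d1 - sigma * sqrt(T) = 0.06227405
exp(-rT) = 0.96802245; exp(-qT) = 1.00000000
P = K * exp(-rT) * N(-d2) - S_0 * exp(-qT) * N(-d1)
N(-d1) = 0.32338504; N(-d2) = 0.47517230
P = 23.3900 * 0.96802245 * 0.47517230 - 25.1000 * 1.00000000 * 0.32338504 = 2.6419


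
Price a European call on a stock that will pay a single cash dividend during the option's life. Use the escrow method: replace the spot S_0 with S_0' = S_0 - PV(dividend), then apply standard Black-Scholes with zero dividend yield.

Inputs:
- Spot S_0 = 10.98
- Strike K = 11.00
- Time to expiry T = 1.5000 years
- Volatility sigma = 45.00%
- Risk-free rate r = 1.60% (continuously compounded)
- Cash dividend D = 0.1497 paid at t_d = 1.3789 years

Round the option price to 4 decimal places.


PV(D) = D * exp(-r * t_d) = 0.1497 * 0.97817919 = 0.14643343
S_0' = S_0 - PV(D) = 10.9800 - 0.14643343 = 10.83356657
d1 = (ln(S_0'/K) + (r + sigma^2/2)*T) / (sigma*sqrt(T)) = 0.29145128
d2 = d1 - sigma*sqrt(T) = -0.25968391
exp(-rT) = 0.97628571
N(d1) = 0.61464690; N(d2) = 0.39755380
C = S_0' * N(d1) - K * exp(-rT) * N(d2) = 10.83356657 * 0.61464690 - 11.0000 * 0.97628571 * 0.39755380 = 2.3894

Answer: Price = 2.3894


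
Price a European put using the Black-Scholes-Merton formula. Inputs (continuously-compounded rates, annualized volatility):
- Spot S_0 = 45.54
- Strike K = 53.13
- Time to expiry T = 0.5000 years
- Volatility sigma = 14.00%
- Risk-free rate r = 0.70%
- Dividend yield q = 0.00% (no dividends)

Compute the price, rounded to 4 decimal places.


d1 = (ln(S/K) + (r - q + 0.5*sigma^2) * T) / (sigma * sqrt(T)) = -1.47230420
d2 = d1 - sigma * sqrt(T) = -1.57129915
exp(-rT) = 0.99650612; exp(-qT) = 1.00000000
P = K * exp(-rT) * N(-d2) - S_0 * exp(-qT) * N(-d1)
N(-d1) = 0.92953063; N(-d2) = 0.94194341
P = 53.1300 * 0.99650612 * 0.94194341 - 45.5400 * 1.00000000 * 0.92953063 = 7.5398

Answer: Price = 7.5398


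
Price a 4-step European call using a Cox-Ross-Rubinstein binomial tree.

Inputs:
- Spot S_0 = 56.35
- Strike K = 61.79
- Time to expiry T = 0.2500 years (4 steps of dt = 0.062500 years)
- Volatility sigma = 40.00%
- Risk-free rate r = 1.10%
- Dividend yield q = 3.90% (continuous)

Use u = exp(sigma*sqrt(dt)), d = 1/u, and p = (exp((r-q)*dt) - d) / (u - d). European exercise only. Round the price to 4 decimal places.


dt = T/N = 0.062500
u = exp(sigma*sqrt(dt)) = 1.105171; d = 1/u = 0.904837
p = (exp((r-q)*dt) - d) / (u - d) = 0.466293
Discount per step: exp(-r*dt) = 0.999313
Stock lattice S(k, i) with i counting down-moves:
  k=0: S(0,0) = 56.3500
  k=1: S(1,0) = 62.2764; S(1,1) = 50.9876
  k=2: S(2,0) = 68.8260; S(2,1) = 56.3500; S(2,2) = 46.1355
  k=3: S(3,0) = 76.0645; S(3,1) = 62.2764; S(3,2) = 50.9876; S(3,3) = 41.7451
  k=4: S(4,0) = 84.0643; S(4,1) = 68.8260; S(4,2) = 56.3500; S(4,3) = 46.1355; S(4,4) = 37.7725
Terminal payoffs V(N, i) = max(S_T - K, 0):
  V(4,0) = 22.274322; V(4,1) = 7.036045; V(4,2) = 0.000000; V(4,3) = 0.000000; V(4,4) = 0.000000
Backward induction: V(k, i) = exp(-r*dt) * [p * V(k+1, i) + (1-p) * V(k+1, i+1)].
  V(3,0) = exp(-r*dt) * [p*22.274322 + (1-p)*7.036045] = 14.131828
  V(3,1) = exp(-r*dt) * [p*7.036045 + (1-p)*0.000000] = 3.278604
  V(3,2) = exp(-r*dt) * [p*0.000000 + (1-p)*0.000000] = 0.000000
  V(3,3) = exp(-r*dt) * [p*0.000000 + (1-p)*0.000000] = 0.000000
  V(2,0) = exp(-r*dt) * [p*14.131828 + (1-p)*3.278604] = 8.333655
  V(2,1) = exp(-r*dt) * [p*3.278604 + (1-p)*0.000000] = 1.527739
  V(2,2) = exp(-r*dt) * [p*0.000000 + (1-p)*0.000000] = 0.000000
  V(1,0) = exp(-r*dt) * [p*8.333655 + (1-p)*1.527739] = 4.698060
  V(1,1) = exp(-r*dt) * [p*1.527739 + (1-p)*0.000000] = 0.711885
  V(0,0) = exp(-r*dt) * [p*4.698060 + (1-p)*0.711885] = 2.568843

Answer: Price = V(0,0) = 2.5688


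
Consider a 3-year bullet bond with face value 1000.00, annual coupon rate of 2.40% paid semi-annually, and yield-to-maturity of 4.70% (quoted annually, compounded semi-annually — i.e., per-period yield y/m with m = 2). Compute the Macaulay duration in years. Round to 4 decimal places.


Coupon per period c = face * coupon_rate / m = 12.000000
Periods per year m = 2; per-period yield y/m = 0.023500
Number of cashflows N = 6
Cashflows (t years, CF_t, discount factor 1/(1+y/m)^(m*t), PV):
  t = 0.5000: CF_t = 12.000000, DF = 0.977040, PV = 11.724475
  t = 1.0000: CF_t = 12.000000, DF = 0.954606, PV = 11.455276
  t = 1.5000: CF_t = 12.000000, DF = 0.932688, PV = 11.192258
  t = 2.0000: CF_t = 12.000000, DF = 0.911273, PV = 10.935279
  t = 2.5000: CF_t = 12.000000, DF = 0.890350, PV = 10.684200
  t = 3.0000: CF_t = 1012.000000, DF = 0.869907, PV = 880.346071
Price P = sum_t PV_t = 936.337559
Macaulay numerator sum_t t * PV_t:
  t * PV_t at t = 0.5000: 5.862237
  t * PV_t at t = 1.0000: 11.455276
  t * PV_t at t = 1.5000: 16.788387
  t * PV_t at t = 2.0000: 21.870557
  t * PV_t at t = 2.5000: 26.710500
  t * PV_t at t = 3.0000: 2641.038214
Macaulay duration D = (sum_t t * PV_t) / P = 2723.725172 / 936.337559 = 2.908914

Answer: Macaulay duration = 2.9089 years


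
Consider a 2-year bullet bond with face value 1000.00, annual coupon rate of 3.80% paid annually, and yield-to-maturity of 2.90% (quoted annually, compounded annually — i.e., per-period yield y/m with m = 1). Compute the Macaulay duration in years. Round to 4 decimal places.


Coupon per period c = face * coupon_rate / m = 38.000000
Periods per year m = 1; per-period yield y/m = 0.029000
Number of cashflows N = 2
Cashflows (t years, CF_t, discount factor 1/(1+y/m)^(m*t), PV):
  t = 1.0000: CF_t = 38.000000, DF = 0.971817, PV = 36.929057
  t = 2.0000: CF_t = 1038.000000, DF = 0.944429, PV = 980.317158
Price P = sum_t PV_t = 1017.246215
Macaulay numerator sum_t t * PV_t:
  t * PV_t at t = 1.0000: 36.929057
  t * PV_t at t = 2.0000: 1960.634316
Macaulay duration D = (sum_t t * PV_t) / P = 1997.563374 / 1017.246215 = 1.963697

Answer: Macaulay duration = 1.9637 years


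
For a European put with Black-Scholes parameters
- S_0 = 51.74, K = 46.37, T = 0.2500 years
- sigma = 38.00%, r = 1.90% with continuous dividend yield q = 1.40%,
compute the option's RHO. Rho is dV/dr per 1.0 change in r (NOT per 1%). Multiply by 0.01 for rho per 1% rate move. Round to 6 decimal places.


d1 = 0.6783077808; d2 = 0.4883077808
phi(d1) = 0.3169569699; exp(-qT) = 0.9965061179; exp(-rT) = 0.9952612634
N(-d2) = 0.3126659255
Rho = -K*T*exp(-rT)*N(-d2) = -46.3700 * 0.2500 * 0.9952612634 * 0.3126659255 = -3.607404

Answer: Rho = -3.607404


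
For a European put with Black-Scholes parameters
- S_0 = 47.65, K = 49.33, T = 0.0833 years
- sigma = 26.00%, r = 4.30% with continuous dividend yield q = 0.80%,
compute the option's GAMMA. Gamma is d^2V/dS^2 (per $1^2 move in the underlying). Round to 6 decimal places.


Answer: Gamma = 0.103517

Derivation:
d1 = -0.3853750511; d2 = -0.4604155734
phi(d1) = 0.3703912135; exp(-qT) = 0.9993338220; exp(-rT) = 0.9964245074
Gamma = exp(-qT) * phi(d1) / (S * sigma * sqrt(T)) = 0.9993338220 * 0.3703912135 / (47.6500 * 0.2600 * 0.2886173938) = 0.103517


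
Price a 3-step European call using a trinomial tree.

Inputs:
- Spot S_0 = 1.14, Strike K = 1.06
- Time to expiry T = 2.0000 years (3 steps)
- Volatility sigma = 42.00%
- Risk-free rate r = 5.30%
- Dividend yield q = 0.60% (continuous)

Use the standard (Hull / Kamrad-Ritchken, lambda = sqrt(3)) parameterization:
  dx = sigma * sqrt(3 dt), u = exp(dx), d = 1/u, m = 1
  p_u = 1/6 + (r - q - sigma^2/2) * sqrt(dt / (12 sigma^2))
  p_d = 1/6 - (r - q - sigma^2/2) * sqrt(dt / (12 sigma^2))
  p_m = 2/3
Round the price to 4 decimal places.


Answer: Price = V(0,0) = 0.3272

Derivation:
dt = T/N = 0.666667; dx = sigma*sqrt(3*dt) = 0.593970
u = exp(dx) = 1.811164; d = 1/u = 0.552131
p_u = 0.143545, p_m = 0.666667, p_d = 0.189788
Discount per step: exp(-r*dt) = 0.965284
Stock lattice S(k, j) with j the centered position index:
  k=0: S(0,+0) = 1.1400
  k=1: S(1,-1) = 0.6294; S(1,+0) = 1.1400; S(1,+1) = 2.0647
  k=2: S(2,-2) = 0.3475; S(2,-1) = 0.6294; S(2,+0) = 1.1400; S(2,+1) = 2.0647; S(2,+2) = 3.7396
  k=3: S(3,-3) = 0.1919; S(3,-2) = 0.3475; S(3,-1) = 0.6294; S(3,+0) = 1.1400; S(3,+1) = 2.0647; S(3,+2) = 3.7396; S(3,+3) = 6.7730
Terminal payoffs V(N, j) = max(S_T - K, 0):
  V(3,-3) = 0.000000; V(3,-2) = 0.000000; V(3,-1) = 0.000000; V(3,+0) = 0.080000; V(3,+1) = 1.004727; V(3,+2) = 2.679559; V(3,+3) = 5.712954
Backward induction: V(k, j) = exp(-r*dt) * [p_u * V(k+1, j+1) + p_m * V(k+1, j) + p_d * V(k+1, j-1)]
  V(2,-2) = exp(-r*dt) * [p_u*0.000000 + p_m*0.000000 + p_d*0.000000] = 0.000000
  V(2,-1) = exp(-r*dt) * [p_u*0.080000 + p_m*0.000000 + p_d*0.000000] = 0.011085
  V(2,+0) = exp(-r*dt) * [p_u*1.004727 + p_m*0.080000 + p_d*0.000000] = 0.190699
  V(2,+1) = exp(-r*dt) * [p_u*2.679559 + p_m*1.004727 + p_d*0.080000] = 1.032505
  V(2,+2) = exp(-r*dt) * [p_u*5.712954 + p_m*2.679559 + p_d*1.004727] = 2.700020
  V(1,-1) = exp(-r*dt) * [p_u*0.190699 + p_m*0.011085 + p_d*0.000000] = 0.033557
  V(1,+0) = exp(-r*dt) * [p_u*1.032505 + p_m*0.190699 + p_d*0.011085] = 0.267816
  V(1,+1) = exp(-r*dt) * [p_u*2.700020 + p_m*1.032505 + p_d*0.190699] = 1.073496
  V(0,+0) = exp(-r*dt) * [p_u*1.073496 + p_m*0.267816 + p_d*0.033557] = 0.327239


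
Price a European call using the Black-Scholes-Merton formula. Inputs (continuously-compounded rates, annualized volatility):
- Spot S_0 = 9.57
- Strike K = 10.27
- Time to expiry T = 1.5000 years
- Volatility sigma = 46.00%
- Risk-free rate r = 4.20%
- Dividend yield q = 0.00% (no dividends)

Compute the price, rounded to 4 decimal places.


Answer: Price = 2.0946

Derivation:
d1 = (ln(S/K) + (r - q + 0.5*sigma^2) * T) / (sigma * sqrt(T)) = 0.26821235
d2 = d1 - sigma * sqrt(T) = -0.29517029
exp(-rT) = 0.93894347; exp(-qT) = 1.00000000
C = S_0 * exp(-qT) * N(d1) - K * exp(-rT) * N(d2)
N(d1) = 0.60573207; N(d2) = 0.38393190
C = 9.5700 * 1.00000000 * 0.60573207 - 10.2700 * 0.93894347 * 0.38393190 = 2.0946


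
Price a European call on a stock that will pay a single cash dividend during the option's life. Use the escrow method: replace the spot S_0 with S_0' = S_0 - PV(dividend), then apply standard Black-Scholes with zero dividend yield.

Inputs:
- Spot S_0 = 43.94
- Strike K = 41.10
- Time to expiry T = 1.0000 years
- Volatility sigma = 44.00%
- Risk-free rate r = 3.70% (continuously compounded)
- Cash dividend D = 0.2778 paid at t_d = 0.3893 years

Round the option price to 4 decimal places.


PV(D) = D * exp(-r * t_d) = 0.2778 * 0.98569914 = 0.27382722
S_0' = S_0 - PV(D) = 43.9400 - 0.27382722 = 43.66617278
d1 = (ln(S_0'/K) + (r + sigma^2/2)*T) / (sigma*sqrt(T)) = 0.44174001
d2 = d1 - sigma*sqrt(T) = 0.00174001
exp(-rT) = 0.96367614
N(d1) = 0.67066132; N(d2) = 0.50069416
C = S_0' * N(d1) - K * exp(-rT) * N(d2) = 43.66617278 * 0.67066132 - 41.1000 * 0.96367614 * 0.50069416 = 9.4542

Answer: Price = 9.4542


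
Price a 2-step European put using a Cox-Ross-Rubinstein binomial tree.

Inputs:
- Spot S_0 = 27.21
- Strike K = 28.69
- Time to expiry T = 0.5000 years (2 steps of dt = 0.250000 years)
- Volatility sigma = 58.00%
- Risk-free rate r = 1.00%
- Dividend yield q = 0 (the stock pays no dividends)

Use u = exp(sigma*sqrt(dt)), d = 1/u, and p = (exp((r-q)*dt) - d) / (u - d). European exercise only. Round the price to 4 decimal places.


dt = T/N = 0.250000
u = exp(sigma*sqrt(dt)) = 1.336427; d = 1/u = 0.748264
p = (exp((r-q)*dt) - d) / (u - d) = 0.432260
Discount per step: exp(-r*dt) = 0.997503
Stock lattice S(k, i) with i counting down-moves:
  k=0: S(0,0) = 27.2100
  k=1: S(1,0) = 36.3642; S(1,1) = 20.3603
  k=2: S(2,0) = 48.5981; S(2,1) = 27.2100; S(2,2) = 15.2348
Terminal payoffs V(N, i) = max(K - S_T, 0):
  V(2,0) = 0.000000; V(2,1) = 1.480000; V(2,2) = 13.455165
Backward induction: V(k, i) = exp(-r*dt) * [p * V(k+1, i) + (1-p) * V(k+1, i+1)].
  V(1,0) = exp(-r*dt) * [p*0.000000 + (1-p)*1.480000] = 0.838158
  V(1,1) = exp(-r*dt) * [p*1.480000 + (1-p)*13.455165] = 8.258113
  V(0,0) = exp(-r*dt) * [p*0.838158 + (1-p)*8.258113] = 5.038154

Answer: Price = V(0,0) = 5.0382


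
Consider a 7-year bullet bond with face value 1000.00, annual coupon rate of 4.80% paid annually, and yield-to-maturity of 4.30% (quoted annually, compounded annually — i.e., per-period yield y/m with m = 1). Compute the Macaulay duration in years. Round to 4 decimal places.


Answer: Macaulay duration = 6.1233 years

Derivation:
Coupon per period c = face * coupon_rate / m = 48.000000
Periods per year m = 1; per-period yield y/m = 0.043000
Number of cashflows N = 7
Cashflows (t years, CF_t, discount factor 1/(1+y/m)^(m*t), PV):
  t = 1.0000: CF_t = 48.000000, DF = 0.958773, PV = 46.021093
  t = 2.0000: CF_t = 48.000000, DF = 0.919245, PV = 44.123771
  t = 3.0000: CF_t = 48.000000, DF = 0.881347, PV = 42.304670
  t = 4.0000: CF_t = 48.000000, DF = 0.845012, PV = 40.560566
  t = 5.0000: CF_t = 48.000000, DF = 0.810174, PV = 38.888366
  t = 6.0000: CF_t = 48.000000, DF = 0.776773, PV = 37.285106
  t = 7.0000: CF_t = 1048.000000, DF = 0.744749, PV = 780.496794
Price P = sum_t PV_t = 1029.680366
Macaulay numerator sum_t t * PV_t:
  t * PV_t at t = 1.0000: 46.021093
  t * PV_t at t = 2.0000: 88.247542
  t * PV_t at t = 3.0000: 126.914010
  t * PV_t at t = 4.0000: 162.242263
  t * PV_t at t = 5.0000: 194.441830
  t * PV_t at t = 6.0000: 223.710638
  t * PV_t at t = 7.0000: 5463.477560
Macaulay duration D = (sum_t t * PV_t) / P = 6305.054936 / 1029.680366 = 6.123313


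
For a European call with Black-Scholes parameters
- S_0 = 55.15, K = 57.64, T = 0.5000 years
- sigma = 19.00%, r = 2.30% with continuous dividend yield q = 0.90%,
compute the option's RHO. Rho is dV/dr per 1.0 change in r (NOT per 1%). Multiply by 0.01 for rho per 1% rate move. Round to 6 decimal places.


d1 = -0.2094154450; d2 = -0.3437657334
phi(d1) = 0.3902897186; exp(-qT) = 0.9955101098; exp(-rT) = 0.9885658722
N(d2) = 0.3655112361
Rho = K*T*exp(-rT)*N(d2) = 57.6400 * 0.5000 * 0.9885658722 * 0.3655112361 = 10.413586

Answer: Rho = 10.413586


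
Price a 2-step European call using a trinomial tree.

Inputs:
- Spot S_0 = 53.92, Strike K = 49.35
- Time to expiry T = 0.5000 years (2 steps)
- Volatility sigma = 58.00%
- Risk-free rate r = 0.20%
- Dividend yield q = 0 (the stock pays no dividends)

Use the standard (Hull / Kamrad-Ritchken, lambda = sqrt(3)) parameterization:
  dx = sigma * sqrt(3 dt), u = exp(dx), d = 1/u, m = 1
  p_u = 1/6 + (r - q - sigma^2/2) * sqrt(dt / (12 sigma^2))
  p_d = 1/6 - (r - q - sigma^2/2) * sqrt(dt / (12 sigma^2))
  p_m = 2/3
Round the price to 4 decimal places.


dt = T/N = 0.250000; dx = sigma*sqrt(3*dt) = 0.502295
u = exp(dx) = 1.652509; d = 1/u = 0.605140
p_u = 0.125306, p_m = 0.666667, p_d = 0.208027
Discount per step: exp(-r*dt) = 0.999500
Stock lattice S(k, j) with j the centered position index:
  k=0: S(0,+0) = 53.9200
  k=1: S(1,-1) = 32.6292; S(1,+0) = 53.9200; S(1,+1) = 89.1033
  k=2: S(2,-2) = 19.7452; S(2,-1) = 32.6292; S(2,+0) = 53.9200; S(2,+1) = 89.1033; S(2,+2) = 147.2440
Terminal payoffs V(N, j) = max(S_T - K, 0):
  V(2,-2) = 0.000000; V(2,-1) = 0.000000; V(2,+0) = 4.570000; V(2,+1) = 39.753285; V(2,+2) = 97.893979
Backward induction: V(k, j) = exp(-r*dt) * [p_u * V(k+1, j+1) + p_m * V(k+1, j) + p_d * V(k+1, j-1)]
  V(1,-1) = exp(-r*dt) * [p_u*4.570000 + p_m*0.000000 + p_d*0.000000] = 0.572364
  V(1,+0) = exp(-r*dt) * [p_u*39.753285 + p_m*4.570000 + p_d*0.000000] = 8.023998
  V(1,+1) = exp(-r*dt) * [p_u*97.893979 + p_m*39.753285 + p_d*4.570000] = 39.699768
  V(0,+0) = exp(-r*dt) * [p_u*39.699768 + p_m*8.023998 + p_d*0.572364] = 10.437818

Answer: Price = V(0,0) = 10.4378


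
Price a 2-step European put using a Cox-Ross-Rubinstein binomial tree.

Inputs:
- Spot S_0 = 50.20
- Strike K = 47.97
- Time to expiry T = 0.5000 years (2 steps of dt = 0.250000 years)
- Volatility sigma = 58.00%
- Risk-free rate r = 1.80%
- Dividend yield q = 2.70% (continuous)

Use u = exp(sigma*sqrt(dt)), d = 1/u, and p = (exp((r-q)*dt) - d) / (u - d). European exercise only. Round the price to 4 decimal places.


dt = T/N = 0.250000
u = exp(sigma*sqrt(dt)) = 1.336427; d = 1/u = 0.748264
p = (exp((r-q)*dt) - d) / (u - d) = 0.424183
Discount per step: exp(-r*dt) = 0.995510
Stock lattice S(k, i) with i counting down-moves:
  k=0: S(0,0) = 50.2000
  k=1: S(1,0) = 67.0887; S(1,1) = 37.5628
  k=2: S(2,0) = 89.6591; S(2,1) = 50.2000; S(2,2) = 28.1069
Terminal payoffs V(N, i) = max(K - S_T, 0):
  V(2,0) = 0.000000; V(2,1) = 0.000000; V(2,2) = 19.863102
Backward induction: V(k, i) = exp(-r*dt) * [p * V(k+1, i) + (1-p) * V(k+1, i+1)].
  V(1,0) = exp(-r*dt) * [p*0.000000 + (1-p)*0.000000] = 0.000000
  V(1,1) = exp(-r*dt) * [p*0.000000 + (1-p)*19.863102] = 11.386164
  V(0,0) = exp(-r*dt) * [p*0.000000 + (1-p)*11.386164] = 6.526913

Answer: Price = V(0,0) = 6.5269
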